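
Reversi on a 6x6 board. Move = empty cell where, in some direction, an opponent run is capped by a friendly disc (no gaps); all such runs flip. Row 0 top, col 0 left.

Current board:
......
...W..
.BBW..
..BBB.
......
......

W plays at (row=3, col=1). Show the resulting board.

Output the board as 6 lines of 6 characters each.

Answer: ......
...W..
.BWW..
.WBBB.
......
......

Derivation:
Place W at (3,1); scan 8 dirs for brackets.
Dir NW: first cell '.' (not opp) -> no flip
Dir N: opp run (2,1), next='.' -> no flip
Dir NE: opp run (2,2) capped by W -> flip
Dir W: first cell '.' (not opp) -> no flip
Dir E: opp run (3,2) (3,3) (3,4), next='.' -> no flip
Dir SW: first cell '.' (not opp) -> no flip
Dir S: first cell '.' (not opp) -> no flip
Dir SE: first cell '.' (not opp) -> no flip
All flips: (2,2)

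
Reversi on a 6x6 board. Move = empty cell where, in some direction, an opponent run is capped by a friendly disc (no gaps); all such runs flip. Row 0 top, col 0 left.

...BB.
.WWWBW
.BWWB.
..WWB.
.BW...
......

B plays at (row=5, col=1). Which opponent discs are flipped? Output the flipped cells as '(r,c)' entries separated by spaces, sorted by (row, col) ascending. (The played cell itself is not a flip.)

Dir NW: first cell '.' (not opp) -> no flip
Dir N: first cell 'B' (not opp) -> no flip
Dir NE: opp run (4,2) (3,3) capped by B -> flip
Dir W: first cell '.' (not opp) -> no flip
Dir E: first cell '.' (not opp) -> no flip
Dir SW: edge -> no flip
Dir S: edge -> no flip
Dir SE: edge -> no flip

Answer: (3,3) (4,2)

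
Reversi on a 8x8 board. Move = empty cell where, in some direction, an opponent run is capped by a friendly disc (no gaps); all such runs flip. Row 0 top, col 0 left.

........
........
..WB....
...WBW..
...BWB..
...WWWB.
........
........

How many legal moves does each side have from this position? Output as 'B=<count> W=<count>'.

Answer: B=8 W=7

Derivation:
-- B to move --
(1,1): no bracket -> illegal
(1,2): no bracket -> illegal
(1,3): no bracket -> illegal
(2,1): flips 1 -> legal
(2,4): no bracket -> illegal
(2,5): flips 1 -> legal
(2,6): no bracket -> illegal
(3,1): no bracket -> illegal
(3,2): flips 1 -> legal
(3,6): flips 1 -> legal
(4,2): no bracket -> illegal
(4,6): no bracket -> illegal
(5,2): flips 3 -> legal
(6,2): no bracket -> illegal
(6,3): flips 2 -> legal
(6,4): flips 2 -> legal
(6,5): flips 2 -> legal
(6,6): no bracket -> illegal
B mobility = 8
-- W to move --
(1,2): no bracket -> illegal
(1,3): flips 1 -> legal
(1,4): no bracket -> illegal
(2,4): flips 2 -> legal
(2,5): no bracket -> illegal
(3,2): flips 1 -> legal
(3,6): flips 1 -> legal
(4,2): flips 1 -> legal
(4,6): flips 1 -> legal
(4,7): no bracket -> illegal
(5,2): no bracket -> illegal
(5,7): flips 1 -> legal
(6,5): no bracket -> illegal
(6,6): no bracket -> illegal
(6,7): no bracket -> illegal
W mobility = 7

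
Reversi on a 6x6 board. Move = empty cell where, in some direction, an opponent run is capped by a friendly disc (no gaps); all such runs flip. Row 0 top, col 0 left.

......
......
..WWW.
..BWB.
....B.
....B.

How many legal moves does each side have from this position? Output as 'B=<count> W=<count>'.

-- B to move --
(1,1): flips 2 -> legal
(1,2): flips 2 -> legal
(1,3): no bracket -> illegal
(1,4): flips 2 -> legal
(1,5): no bracket -> illegal
(2,1): no bracket -> illegal
(2,5): no bracket -> illegal
(3,1): no bracket -> illegal
(3,5): no bracket -> illegal
(4,2): no bracket -> illegal
(4,3): no bracket -> illegal
B mobility = 3
-- W to move --
(2,1): no bracket -> illegal
(2,5): no bracket -> illegal
(3,1): flips 1 -> legal
(3,5): flips 1 -> legal
(4,1): flips 1 -> legal
(4,2): flips 1 -> legal
(4,3): no bracket -> illegal
(4,5): flips 1 -> legal
(5,3): no bracket -> illegal
(5,5): flips 1 -> legal
W mobility = 6

Answer: B=3 W=6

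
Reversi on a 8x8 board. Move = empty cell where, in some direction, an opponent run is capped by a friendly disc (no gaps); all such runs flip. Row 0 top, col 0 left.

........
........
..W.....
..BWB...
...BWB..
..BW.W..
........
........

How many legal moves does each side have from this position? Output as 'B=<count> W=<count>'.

Answer: B=5 W=6

Derivation:
-- B to move --
(1,1): no bracket -> illegal
(1,2): flips 1 -> legal
(1,3): no bracket -> illegal
(2,1): no bracket -> illegal
(2,3): flips 1 -> legal
(2,4): no bracket -> illegal
(3,1): no bracket -> illegal
(3,5): no bracket -> illegal
(4,2): no bracket -> illegal
(4,6): no bracket -> illegal
(5,4): flips 2 -> legal
(5,6): no bracket -> illegal
(6,2): no bracket -> illegal
(6,3): flips 1 -> legal
(6,4): no bracket -> illegal
(6,5): flips 1 -> legal
(6,6): no bracket -> illegal
B mobility = 5
-- W to move --
(2,1): no bracket -> illegal
(2,3): no bracket -> illegal
(2,4): flips 1 -> legal
(2,5): no bracket -> illegal
(3,1): flips 1 -> legal
(3,5): flips 2 -> legal
(3,6): no bracket -> illegal
(4,1): no bracket -> illegal
(4,2): flips 2 -> legal
(4,6): flips 1 -> legal
(5,1): flips 1 -> legal
(5,4): no bracket -> illegal
(5,6): no bracket -> illegal
(6,1): no bracket -> illegal
(6,2): no bracket -> illegal
(6,3): no bracket -> illegal
W mobility = 6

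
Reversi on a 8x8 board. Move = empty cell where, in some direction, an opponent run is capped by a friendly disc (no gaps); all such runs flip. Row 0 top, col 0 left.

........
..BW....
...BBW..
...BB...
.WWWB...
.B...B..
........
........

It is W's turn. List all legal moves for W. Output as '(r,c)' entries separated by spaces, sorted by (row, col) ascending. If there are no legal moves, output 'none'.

Answer: (1,1) (1,5) (2,2) (3,5) (4,5) (6,0) (6,1)

Derivation:
(0,1): no bracket -> illegal
(0,2): no bracket -> illegal
(0,3): no bracket -> illegal
(1,1): flips 1 -> legal
(1,4): no bracket -> illegal
(1,5): flips 2 -> legal
(2,1): no bracket -> illegal
(2,2): flips 2 -> legal
(3,2): no bracket -> illegal
(3,5): flips 1 -> legal
(4,0): no bracket -> illegal
(4,5): flips 1 -> legal
(4,6): no bracket -> illegal
(5,0): no bracket -> illegal
(5,2): no bracket -> illegal
(5,3): no bracket -> illegal
(5,4): no bracket -> illegal
(5,6): no bracket -> illegal
(6,0): flips 1 -> legal
(6,1): flips 1 -> legal
(6,2): no bracket -> illegal
(6,4): no bracket -> illegal
(6,5): no bracket -> illegal
(6,6): no bracket -> illegal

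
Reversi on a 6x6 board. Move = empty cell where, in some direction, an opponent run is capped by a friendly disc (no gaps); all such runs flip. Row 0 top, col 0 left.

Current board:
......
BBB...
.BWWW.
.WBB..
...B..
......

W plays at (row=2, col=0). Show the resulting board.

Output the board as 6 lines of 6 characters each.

Answer: ......
BBB...
WWWWW.
.WBB..
...B..
......

Derivation:
Place W at (2,0); scan 8 dirs for brackets.
Dir NW: edge -> no flip
Dir N: opp run (1,0), next='.' -> no flip
Dir NE: opp run (1,1), next='.' -> no flip
Dir W: edge -> no flip
Dir E: opp run (2,1) capped by W -> flip
Dir SW: edge -> no flip
Dir S: first cell '.' (not opp) -> no flip
Dir SE: first cell 'W' (not opp) -> no flip
All flips: (2,1)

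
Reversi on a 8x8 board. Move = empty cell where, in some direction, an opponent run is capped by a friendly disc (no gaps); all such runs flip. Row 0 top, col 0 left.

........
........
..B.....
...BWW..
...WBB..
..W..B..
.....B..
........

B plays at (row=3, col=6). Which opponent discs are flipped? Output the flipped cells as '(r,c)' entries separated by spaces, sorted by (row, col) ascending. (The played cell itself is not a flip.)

Dir NW: first cell '.' (not opp) -> no flip
Dir N: first cell '.' (not opp) -> no flip
Dir NE: first cell '.' (not opp) -> no flip
Dir W: opp run (3,5) (3,4) capped by B -> flip
Dir E: first cell '.' (not opp) -> no flip
Dir SW: first cell 'B' (not opp) -> no flip
Dir S: first cell '.' (not opp) -> no flip
Dir SE: first cell '.' (not opp) -> no flip

Answer: (3,4) (3,5)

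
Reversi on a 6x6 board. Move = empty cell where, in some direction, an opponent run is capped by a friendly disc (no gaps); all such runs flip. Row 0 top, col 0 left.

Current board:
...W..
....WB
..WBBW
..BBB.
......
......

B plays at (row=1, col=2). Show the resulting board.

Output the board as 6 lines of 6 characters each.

Answer: ...W..
..B.WB
..BBBW
..BBB.
......
......

Derivation:
Place B at (1,2); scan 8 dirs for brackets.
Dir NW: first cell '.' (not opp) -> no flip
Dir N: first cell '.' (not opp) -> no flip
Dir NE: opp run (0,3), next=edge -> no flip
Dir W: first cell '.' (not opp) -> no flip
Dir E: first cell '.' (not opp) -> no flip
Dir SW: first cell '.' (not opp) -> no flip
Dir S: opp run (2,2) capped by B -> flip
Dir SE: first cell 'B' (not opp) -> no flip
All flips: (2,2)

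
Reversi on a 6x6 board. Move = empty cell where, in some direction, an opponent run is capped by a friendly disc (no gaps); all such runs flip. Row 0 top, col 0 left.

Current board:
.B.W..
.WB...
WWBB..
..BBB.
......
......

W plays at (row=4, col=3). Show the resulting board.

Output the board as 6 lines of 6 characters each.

Answer: .B.W..
.WB...
WWBB..
..WBB.
...W..
......

Derivation:
Place W at (4,3); scan 8 dirs for brackets.
Dir NW: opp run (3,2) capped by W -> flip
Dir N: opp run (3,3) (2,3), next='.' -> no flip
Dir NE: opp run (3,4), next='.' -> no flip
Dir W: first cell '.' (not opp) -> no flip
Dir E: first cell '.' (not opp) -> no flip
Dir SW: first cell '.' (not opp) -> no flip
Dir S: first cell '.' (not opp) -> no flip
Dir SE: first cell '.' (not opp) -> no flip
All flips: (3,2)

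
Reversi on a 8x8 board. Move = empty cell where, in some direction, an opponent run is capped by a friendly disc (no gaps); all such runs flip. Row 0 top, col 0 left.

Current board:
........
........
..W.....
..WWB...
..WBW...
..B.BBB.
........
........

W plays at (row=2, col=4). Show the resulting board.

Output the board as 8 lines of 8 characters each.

Answer: ........
........
..W.W...
..WWW...
..WBW...
..B.BBB.
........
........

Derivation:
Place W at (2,4); scan 8 dirs for brackets.
Dir NW: first cell '.' (not opp) -> no flip
Dir N: first cell '.' (not opp) -> no flip
Dir NE: first cell '.' (not opp) -> no flip
Dir W: first cell '.' (not opp) -> no flip
Dir E: first cell '.' (not opp) -> no flip
Dir SW: first cell 'W' (not opp) -> no flip
Dir S: opp run (3,4) capped by W -> flip
Dir SE: first cell '.' (not opp) -> no flip
All flips: (3,4)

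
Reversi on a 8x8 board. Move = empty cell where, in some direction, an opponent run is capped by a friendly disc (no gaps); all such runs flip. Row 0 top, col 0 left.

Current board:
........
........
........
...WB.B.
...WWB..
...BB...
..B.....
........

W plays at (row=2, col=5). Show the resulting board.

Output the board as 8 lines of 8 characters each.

Answer: ........
........
.....W..
...WW.B.
...WWB..
...BB...
..B.....
........

Derivation:
Place W at (2,5); scan 8 dirs for brackets.
Dir NW: first cell '.' (not opp) -> no flip
Dir N: first cell '.' (not opp) -> no flip
Dir NE: first cell '.' (not opp) -> no flip
Dir W: first cell '.' (not opp) -> no flip
Dir E: first cell '.' (not opp) -> no flip
Dir SW: opp run (3,4) capped by W -> flip
Dir S: first cell '.' (not opp) -> no flip
Dir SE: opp run (3,6), next='.' -> no flip
All flips: (3,4)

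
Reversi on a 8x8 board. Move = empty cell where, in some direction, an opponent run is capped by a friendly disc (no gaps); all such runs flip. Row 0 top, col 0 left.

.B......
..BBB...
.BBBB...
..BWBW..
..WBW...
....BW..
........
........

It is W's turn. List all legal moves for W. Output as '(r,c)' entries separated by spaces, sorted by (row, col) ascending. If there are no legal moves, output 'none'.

(0,0): no bracket -> illegal
(0,2): flips 5 -> legal
(0,3): flips 2 -> legal
(0,4): flips 3 -> legal
(0,5): no bracket -> illegal
(1,0): no bracket -> illegal
(1,1): flips 1 -> legal
(1,5): flips 1 -> legal
(2,0): no bracket -> illegal
(2,5): no bracket -> illegal
(3,0): no bracket -> illegal
(3,1): flips 1 -> legal
(4,1): no bracket -> illegal
(4,5): no bracket -> illegal
(5,2): no bracket -> illegal
(5,3): flips 2 -> legal
(6,3): no bracket -> illegal
(6,4): flips 1 -> legal
(6,5): no bracket -> illegal

Answer: (0,2) (0,3) (0,4) (1,1) (1,5) (3,1) (5,3) (6,4)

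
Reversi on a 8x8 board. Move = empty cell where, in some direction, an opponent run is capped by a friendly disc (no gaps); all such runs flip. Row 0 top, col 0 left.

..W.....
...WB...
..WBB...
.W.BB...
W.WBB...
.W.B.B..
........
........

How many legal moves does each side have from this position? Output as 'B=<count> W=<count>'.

Answer: B=7 W=7

Derivation:
-- B to move --
(0,1): no bracket -> illegal
(0,3): flips 1 -> legal
(0,4): no bracket -> illegal
(1,1): flips 1 -> legal
(1,2): flips 1 -> legal
(2,0): flips 2 -> legal
(2,1): flips 1 -> legal
(3,0): no bracket -> illegal
(3,2): no bracket -> illegal
(4,1): flips 1 -> legal
(5,0): no bracket -> illegal
(5,2): no bracket -> illegal
(6,0): flips 2 -> legal
(6,1): no bracket -> illegal
(6,2): no bracket -> illegal
B mobility = 7
-- W to move --
(0,3): no bracket -> illegal
(0,4): no bracket -> illegal
(0,5): no bracket -> illegal
(1,2): no bracket -> illegal
(1,5): flips 3 -> legal
(2,5): flips 2 -> legal
(3,2): no bracket -> illegal
(3,5): flips 1 -> legal
(4,5): flips 2 -> legal
(4,6): no bracket -> illegal
(5,2): no bracket -> illegal
(5,4): no bracket -> illegal
(5,6): no bracket -> illegal
(6,2): no bracket -> illegal
(6,3): flips 4 -> legal
(6,4): flips 1 -> legal
(6,5): no bracket -> illegal
(6,6): flips 3 -> legal
W mobility = 7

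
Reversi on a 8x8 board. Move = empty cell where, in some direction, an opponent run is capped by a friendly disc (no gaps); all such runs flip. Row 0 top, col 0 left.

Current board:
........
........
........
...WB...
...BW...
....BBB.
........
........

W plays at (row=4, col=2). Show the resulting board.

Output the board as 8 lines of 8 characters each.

Place W at (4,2); scan 8 dirs for brackets.
Dir NW: first cell '.' (not opp) -> no flip
Dir N: first cell '.' (not opp) -> no flip
Dir NE: first cell 'W' (not opp) -> no flip
Dir W: first cell '.' (not opp) -> no flip
Dir E: opp run (4,3) capped by W -> flip
Dir SW: first cell '.' (not opp) -> no flip
Dir S: first cell '.' (not opp) -> no flip
Dir SE: first cell '.' (not opp) -> no flip
All flips: (4,3)

Answer: ........
........
........
...WB...
..WWW...
....BBB.
........
........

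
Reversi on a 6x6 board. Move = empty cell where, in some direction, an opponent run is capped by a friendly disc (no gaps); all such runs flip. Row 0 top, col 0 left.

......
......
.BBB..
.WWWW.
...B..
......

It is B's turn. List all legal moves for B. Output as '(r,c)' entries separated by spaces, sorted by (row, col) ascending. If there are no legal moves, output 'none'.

(2,0): no bracket -> illegal
(2,4): no bracket -> illegal
(2,5): flips 1 -> legal
(3,0): no bracket -> illegal
(3,5): no bracket -> illegal
(4,0): flips 1 -> legal
(4,1): flips 2 -> legal
(4,2): flips 1 -> legal
(4,4): flips 1 -> legal
(4,5): flips 1 -> legal

Answer: (2,5) (4,0) (4,1) (4,2) (4,4) (4,5)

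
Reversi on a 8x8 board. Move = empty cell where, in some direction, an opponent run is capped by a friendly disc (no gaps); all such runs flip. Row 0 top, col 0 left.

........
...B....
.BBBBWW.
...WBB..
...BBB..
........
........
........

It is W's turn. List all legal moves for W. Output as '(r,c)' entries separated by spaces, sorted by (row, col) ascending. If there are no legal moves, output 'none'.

(0,2): no bracket -> illegal
(0,3): flips 2 -> legal
(0,4): no bracket -> illegal
(1,0): no bracket -> illegal
(1,1): flips 1 -> legal
(1,2): no bracket -> illegal
(1,4): no bracket -> illegal
(1,5): flips 1 -> legal
(2,0): flips 4 -> legal
(3,0): no bracket -> illegal
(3,1): no bracket -> illegal
(3,2): no bracket -> illegal
(3,6): flips 2 -> legal
(4,2): no bracket -> illegal
(4,6): no bracket -> illegal
(5,2): flips 2 -> legal
(5,3): flips 3 -> legal
(5,4): no bracket -> illegal
(5,5): flips 3 -> legal
(5,6): no bracket -> illegal

Answer: (0,3) (1,1) (1,5) (2,0) (3,6) (5,2) (5,3) (5,5)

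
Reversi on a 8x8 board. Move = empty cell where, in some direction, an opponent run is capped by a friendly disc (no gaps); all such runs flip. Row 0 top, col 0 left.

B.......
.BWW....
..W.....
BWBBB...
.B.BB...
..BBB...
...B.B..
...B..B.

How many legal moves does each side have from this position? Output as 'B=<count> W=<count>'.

-- B to move --
(0,1): no bracket -> illegal
(0,2): flips 2 -> legal
(0,3): no bracket -> illegal
(0,4): no bracket -> illegal
(1,4): flips 2 -> legal
(2,0): no bracket -> illegal
(2,1): flips 1 -> legal
(2,3): no bracket -> illegal
(2,4): no bracket -> illegal
(4,0): no bracket -> illegal
(4,2): no bracket -> illegal
B mobility = 3
-- W to move --
(0,1): no bracket -> illegal
(0,2): no bracket -> illegal
(1,0): flips 1 -> legal
(2,0): no bracket -> illegal
(2,1): no bracket -> illegal
(2,3): no bracket -> illegal
(2,4): no bracket -> illegal
(2,5): no bracket -> illegal
(3,5): flips 3 -> legal
(4,0): no bracket -> illegal
(4,2): flips 1 -> legal
(4,5): no bracket -> illegal
(5,0): no bracket -> illegal
(5,1): flips 1 -> legal
(5,5): flips 2 -> legal
(5,6): no bracket -> illegal
(6,1): no bracket -> illegal
(6,2): no bracket -> illegal
(6,4): no bracket -> illegal
(6,6): no bracket -> illegal
(6,7): no bracket -> illegal
(7,2): no bracket -> illegal
(7,4): no bracket -> illegal
(7,5): no bracket -> illegal
(7,7): no bracket -> illegal
W mobility = 5

Answer: B=3 W=5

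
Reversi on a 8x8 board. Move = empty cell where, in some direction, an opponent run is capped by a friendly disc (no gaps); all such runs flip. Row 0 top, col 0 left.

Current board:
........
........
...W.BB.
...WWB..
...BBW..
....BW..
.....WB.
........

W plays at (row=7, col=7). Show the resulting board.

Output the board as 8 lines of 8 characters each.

Place W at (7,7); scan 8 dirs for brackets.
Dir NW: opp run (6,6) capped by W -> flip
Dir N: first cell '.' (not opp) -> no flip
Dir NE: edge -> no flip
Dir W: first cell '.' (not opp) -> no flip
Dir E: edge -> no flip
Dir SW: edge -> no flip
Dir S: edge -> no flip
Dir SE: edge -> no flip
All flips: (6,6)

Answer: ........
........
...W.BB.
...WWB..
...BBW..
....BW..
.....WW.
.......W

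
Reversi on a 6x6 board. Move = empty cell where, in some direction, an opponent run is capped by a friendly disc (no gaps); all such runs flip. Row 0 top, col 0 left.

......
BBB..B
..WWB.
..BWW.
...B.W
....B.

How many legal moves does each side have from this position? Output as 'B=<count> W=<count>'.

Answer: B=7 W=10

Derivation:
-- B to move --
(1,3): flips 2 -> legal
(1,4): flips 1 -> legal
(2,1): flips 2 -> legal
(2,5): flips 1 -> legal
(3,1): no bracket -> illegal
(3,5): flips 2 -> legal
(4,2): flips 1 -> legal
(4,4): flips 3 -> legal
(5,5): no bracket -> illegal
B mobility = 7
-- W to move --
(0,0): flips 1 -> legal
(0,1): flips 1 -> legal
(0,2): flips 1 -> legal
(0,3): no bracket -> illegal
(0,4): no bracket -> illegal
(0,5): no bracket -> illegal
(1,3): no bracket -> illegal
(1,4): flips 1 -> legal
(2,0): no bracket -> illegal
(2,1): no bracket -> illegal
(2,5): flips 1 -> legal
(3,1): flips 1 -> legal
(3,5): no bracket -> illegal
(4,1): flips 1 -> legal
(4,2): flips 1 -> legal
(4,4): no bracket -> illegal
(5,2): flips 1 -> legal
(5,3): flips 1 -> legal
(5,5): no bracket -> illegal
W mobility = 10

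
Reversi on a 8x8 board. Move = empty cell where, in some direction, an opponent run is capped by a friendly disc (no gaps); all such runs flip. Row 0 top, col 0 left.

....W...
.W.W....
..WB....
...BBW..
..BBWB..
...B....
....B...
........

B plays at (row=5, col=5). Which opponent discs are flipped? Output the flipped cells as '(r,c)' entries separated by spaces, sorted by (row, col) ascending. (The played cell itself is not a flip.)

Dir NW: opp run (4,4) capped by B -> flip
Dir N: first cell 'B' (not opp) -> no flip
Dir NE: first cell '.' (not opp) -> no flip
Dir W: first cell '.' (not opp) -> no flip
Dir E: first cell '.' (not opp) -> no flip
Dir SW: first cell 'B' (not opp) -> no flip
Dir S: first cell '.' (not opp) -> no flip
Dir SE: first cell '.' (not opp) -> no flip

Answer: (4,4)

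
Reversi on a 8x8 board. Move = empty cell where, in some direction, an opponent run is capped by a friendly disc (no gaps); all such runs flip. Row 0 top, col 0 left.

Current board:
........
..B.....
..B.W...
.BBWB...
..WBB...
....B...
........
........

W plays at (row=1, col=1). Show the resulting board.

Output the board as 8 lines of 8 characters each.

Answer: ........
.WB.....
..W.W...
.BBWB...
..WBB...
....B...
........
........

Derivation:
Place W at (1,1); scan 8 dirs for brackets.
Dir NW: first cell '.' (not opp) -> no flip
Dir N: first cell '.' (not opp) -> no flip
Dir NE: first cell '.' (not opp) -> no flip
Dir W: first cell '.' (not opp) -> no flip
Dir E: opp run (1,2), next='.' -> no flip
Dir SW: first cell '.' (not opp) -> no flip
Dir S: first cell '.' (not opp) -> no flip
Dir SE: opp run (2,2) capped by W -> flip
All flips: (2,2)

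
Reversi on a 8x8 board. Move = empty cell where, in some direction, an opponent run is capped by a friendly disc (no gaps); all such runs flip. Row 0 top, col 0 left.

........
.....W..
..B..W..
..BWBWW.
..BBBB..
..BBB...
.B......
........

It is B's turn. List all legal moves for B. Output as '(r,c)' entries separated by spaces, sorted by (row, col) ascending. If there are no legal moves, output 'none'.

(0,4): no bracket -> illegal
(0,5): flips 3 -> legal
(0,6): no bracket -> illegal
(1,4): no bracket -> illegal
(1,6): flips 1 -> legal
(2,3): flips 1 -> legal
(2,4): flips 1 -> legal
(2,6): flips 1 -> legal
(2,7): flips 1 -> legal
(3,7): flips 2 -> legal
(4,6): no bracket -> illegal
(4,7): no bracket -> illegal

Answer: (0,5) (1,6) (2,3) (2,4) (2,6) (2,7) (3,7)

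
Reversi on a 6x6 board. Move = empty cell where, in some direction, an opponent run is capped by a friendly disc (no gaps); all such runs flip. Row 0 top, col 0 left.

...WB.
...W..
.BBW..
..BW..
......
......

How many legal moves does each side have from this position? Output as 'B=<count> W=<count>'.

Answer: B=5 W=5

Derivation:
-- B to move --
(0,2): flips 1 -> legal
(1,2): no bracket -> illegal
(1,4): flips 1 -> legal
(2,4): flips 1 -> legal
(3,4): flips 1 -> legal
(4,2): no bracket -> illegal
(4,3): no bracket -> illegal
(4,4): flips 1 -> legal
B mobility = 5
-- W to move --
(0,5): flips 1 -> legal
(1,0): no bracket -> illegal
(1,1): flips 1 -> legal
(1,2): no bracket -> illegal
(1,4): no bracket -> illegal
(1,5): no bracket -> illegal
(2,0): flips 2 -> legal
(3,0): no bracket -> illegal
(3,1): flips 2 -> legal
(4,1): flips 1 -> legal
(4,2): no bracket -> illegal
(4,3): no bracket -> illegal
W mobility = 5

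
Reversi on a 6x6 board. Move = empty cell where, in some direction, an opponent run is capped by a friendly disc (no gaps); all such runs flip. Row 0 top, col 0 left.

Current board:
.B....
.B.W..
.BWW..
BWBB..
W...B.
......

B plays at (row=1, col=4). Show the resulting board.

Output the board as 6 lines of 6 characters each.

Answer: .B....
.B.WB.
.BWB..
BWBB..
W...B.
......

Derivation:
Place B at (1,4); scan 8 dirs for brackets.
Dir NW: first cell '.' (not opp) -> no flip
Dir N: first cell '.' (not opp) -> no flip
Dir NE: first cell '.' (not opp) -> no flip
Dir W: opp run (1,3), next='.' -> no flip
Dir E: first cell '.' (not opp) -> no flip
Dir SW: opp run (2,3) capped by B -> flip
Dir S: first cell '.' (not opp) -> no flip
Dir SE: first cell '.' (not opp) -> no flip
All flips: (2,3)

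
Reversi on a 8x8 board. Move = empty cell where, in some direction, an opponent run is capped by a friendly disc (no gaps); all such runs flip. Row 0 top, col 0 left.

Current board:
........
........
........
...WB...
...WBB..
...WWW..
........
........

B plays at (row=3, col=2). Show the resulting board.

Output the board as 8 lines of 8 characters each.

Answer: ........
........
........
..BBB...
...WBB..
...WWW..
........
........

Derivation:
Place B at (3,2); scan 8 dirs for brackets.
Dir NW: first cell '.' (not opp) -> no flip
Dir N: first cell '.' (not opp) -> no flip
Dir NE: first cell '.' (not opp) -> no flip
Dir W: first cell '.' (not opp) -> no flip
Dir E: opp run (3,3) capped by B -> flip
Dir SW: first cell '.' (not opp) -> no flip
Dir S: first cell '.' (not opp) -> no flip
Dir SE: opp run (4,3) (5,4), next='.' -> no flip
All flips: (3,3)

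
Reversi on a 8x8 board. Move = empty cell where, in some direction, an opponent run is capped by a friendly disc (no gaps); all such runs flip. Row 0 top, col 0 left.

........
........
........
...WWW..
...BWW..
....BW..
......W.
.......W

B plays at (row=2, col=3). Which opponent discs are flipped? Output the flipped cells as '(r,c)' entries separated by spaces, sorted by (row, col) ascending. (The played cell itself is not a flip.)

Answer: (3,3)

Derivation:
Dir NW: first cell '.' (not opp) -> no flip
Dir N: first cell '.' (not opp) -> no flip
Dir NE: first cell '.' (not opp) -> no flip
Dir W: first cell '.' (not opp) -> no flip
Dir E: first cell '.' (not opp) -> no flip
Dir SW: first cell '.' (not opp) -> no flip
Dir S: opp run (3,3) capped by B -> flip
Dir SE: opp run (3,4) (4,5), next='.' -> no flip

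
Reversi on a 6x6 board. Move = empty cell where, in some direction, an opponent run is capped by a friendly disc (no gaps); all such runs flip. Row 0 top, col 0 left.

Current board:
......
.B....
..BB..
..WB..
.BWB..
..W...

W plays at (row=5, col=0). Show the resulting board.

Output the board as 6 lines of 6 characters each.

Place W at (5,0); scan 8 dirs for brackets.
Dir NW: edge -> no flip
Dir N: first cell '.' (not opp) -> no flip
Dir NE: opp run (4,1) capped by W -> flip
Dir W: edge -> no flip
Dir E: first cell '.' (not opp) -> no flip
Dir SW: edge -> no flip
Dir S: edge -> no flip
Dir SE: edge -> no flip
All flips: (4,1)

Answer: ......
.B....
..BB..
..WB..
.WWB..
W.W...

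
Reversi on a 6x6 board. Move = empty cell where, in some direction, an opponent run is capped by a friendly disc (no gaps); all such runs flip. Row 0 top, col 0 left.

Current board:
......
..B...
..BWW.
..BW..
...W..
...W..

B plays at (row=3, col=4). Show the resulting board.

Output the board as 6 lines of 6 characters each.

Place B at (3,4); scan 8 dirs for brackets.
Dir NW: opp run (2,3) capped by B -> flip
Dir N: opp run (2,4), next='.' -> no flip
Dir NE: first cell '.' (not opp) -> no flip
Dir W: opp run (3,3) capped by B -> flip
Dir E: first cell '.' (not opp) -> no flip
Dir SW: opp run (4,3), next='.' -> no flip
Dir S: first cell '.' (not opp) -> no flip
Dir SE: first cell '.' (not opp) -> no flip
All flips: (2,3) (3,3)

Answer: ......
..B...
..BBW.
..BBB.
...W..
...W..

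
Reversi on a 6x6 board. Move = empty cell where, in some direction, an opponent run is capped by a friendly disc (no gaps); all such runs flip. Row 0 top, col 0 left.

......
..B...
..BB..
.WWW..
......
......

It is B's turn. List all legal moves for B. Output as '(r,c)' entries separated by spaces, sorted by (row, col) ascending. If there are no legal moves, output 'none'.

Answer: (4,0) (4,1) (4,2) (4,3) (4,4)

Derivation:
(2,0): no bracket -> illegal
(2,1): no bracket -> illegal
(2,4): no bracket -> illegal
(3,0): no bracket -> illegal
(3,4): no bracket -> illegal
(4,0): flips 1 -> legal
(4,1): flips 1 -> legal
(4,2): flips 1 -> legal
(4,3): flips 1 -> legal
(4,4): flips 1 -> legal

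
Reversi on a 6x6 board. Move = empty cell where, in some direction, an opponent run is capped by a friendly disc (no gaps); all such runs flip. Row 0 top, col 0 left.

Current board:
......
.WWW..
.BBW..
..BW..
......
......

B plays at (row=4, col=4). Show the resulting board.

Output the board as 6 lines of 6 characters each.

Answer: ......
.WWW..
.BBW..
..BB..
....B.
......

Derivation:
Place B at (4,4); scan 8 dirs for brackets.
Dir NW: opp run (3,3) capped by B -> flip
Dir N: first cell '.' (not opp) -> no flip
Dir NE: first cell '.' (not opp) -> no flip
Dir W: first cell '.' (not opp) -> no flip
Dir E: first cell '.' (not opp) -> no flip
Dir SW: first cell '.' (not opp) -> no flip
Dir S: first cell '.' (not opp) -> no flip
Dir SE: first cell '.' (not opp) -> no flip
All flips: (3,3)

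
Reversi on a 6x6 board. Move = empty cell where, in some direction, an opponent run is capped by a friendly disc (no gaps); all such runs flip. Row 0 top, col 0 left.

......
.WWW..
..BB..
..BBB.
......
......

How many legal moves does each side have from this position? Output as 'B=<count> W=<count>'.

-- B to move --
(0,0): flips 1 -> legal
(0,1): flips 1 -> legal
(0,2): flips 1 -> legal
(0,3): flips 1 -> legal
(0,4): flips 1 -> legal
(1,0): no bracket -> illegal
(1,4): no bracket -> illegal
(2,0): no bracket -> illegal
(2,1): no bracket -> illegal
(2,4): no bracket -> illegal
B mobility = 5
-- W to move --
(1,4): no bracket -> illegal
(2,1): no bracket -> illegal
(2,4): no bracket -> illegal
(2,5): no bracket -> illegal
(3,1): flips 1 -> legal
(3,5): no bracket -> illegal
(4,1): no bracket -> illegal
(4,2): flips 2 -> legal
(4,3): flips 2 -> legal
(4,4): flips 2 -> legal
(4,5): flips 2 -> legal
W mobility = 5

Answer: B=5 W=5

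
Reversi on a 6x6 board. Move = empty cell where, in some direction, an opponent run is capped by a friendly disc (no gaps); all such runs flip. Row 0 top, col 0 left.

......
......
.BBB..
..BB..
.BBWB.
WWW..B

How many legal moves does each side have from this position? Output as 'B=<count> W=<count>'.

-- B to move --
(3,4): no bracket -> illegal
(4,0): no bracket -> illegal
(5,3): flips 1 -> legal
(5,4): flips 1 -> legal
B mobility = 2
-- W to move --
(1,0): flips 2 -> legal
(1,1): no bracket -> illegal
(1,2): flips 3 -> legal
(1,3): flips 2 -> legal
(1,4): flips 3 -> legal
(2,0): no bracket -> illegal
(2,4): flips 2 -> legal
(3,0): flips 1 -> legal
(3,1): flips 1 -> legal
(3,4): no bracket -> illegal
(3,5): no bracket -> illegal
(4,0): flips 2 -> legal
(4,5): flips 1 -> legal
(5,3): no bracket -> illegal
(5,4): no bracket -> illegal
W mobility = 9

Answer: B=2 W=9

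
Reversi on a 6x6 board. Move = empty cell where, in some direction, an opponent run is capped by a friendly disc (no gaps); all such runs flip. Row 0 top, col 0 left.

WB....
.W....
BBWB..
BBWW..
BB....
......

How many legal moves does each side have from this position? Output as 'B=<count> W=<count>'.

Answer: B=4 W=7

Derivation:
-- B to move --
(0,2): flips 1 -> legal
(1,0): no bracket -> illegal
(1,2): no bracket -> illegal
(1,3): flips 1 -> legal
(2,4): no bracket -> illegal
(3,4): flips 2 -> legal
(4,2): no bracket -> illegal
(4,3): flips 2 -> legal
(4,4): no bracket -> illegal
B mobility = 4
-- W to move --
(0,2): flips 1 -> legal
(1,0): flips 1 -> legal
(1,2): no bracket -> illegal
(1,3): flips 1 -> legal
(1,4): flips 1 -> legal
(2,4): flips 1 -> legal
(3,4): no bracket -> illegal
(4,2): no bracket -> illegal
(5,0): flips 1 -> legal
(5,1): flips 3 -> legal
(5,2): no bracket -> illegal
W mobility = 7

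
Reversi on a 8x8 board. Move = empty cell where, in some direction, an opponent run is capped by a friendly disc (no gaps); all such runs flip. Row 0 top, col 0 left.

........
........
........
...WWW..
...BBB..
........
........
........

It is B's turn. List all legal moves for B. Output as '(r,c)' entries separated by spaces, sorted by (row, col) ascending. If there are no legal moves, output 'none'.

(2,2): flips 1 -> legal
(2,3): flips 2 -> legal
(2,4): flips 1 -> legal
(2,5): flips 2 -> legal
(2,6): flips 1 -> legal
(3,2): no bracket -> illegal
(3,6): no bracket -> illegal
(4,2): no bracket -> illegal
(4,6): no bracket -> illegal

Answer: (2,2) (2,3) (2,4) (2,5) (2,6)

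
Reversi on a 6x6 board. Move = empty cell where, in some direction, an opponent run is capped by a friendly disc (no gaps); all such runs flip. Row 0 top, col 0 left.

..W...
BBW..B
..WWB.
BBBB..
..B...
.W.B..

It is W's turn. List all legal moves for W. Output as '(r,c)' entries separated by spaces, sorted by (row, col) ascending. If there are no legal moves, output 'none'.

(0,0): flips 1 -> legal
(0,1): no bracket -> illegal
(0,4): no bracket -> illegal
(0,5): no bracket -> illegal
(1,3): no bracket -> illegal
(1,4): no bracket -> illegal
(2,0): flips 1 -> legal
(2,1): no bracket -> illegal
(2,5): flips 1 -> legal
(3,4): no bracket -> illegal
(3,5): no bracket -> illegal
(4,0): flips 1 -> legal
(4,1): flips 1 -> legal
(4,3): flips 1 -> legal
(4,4): flips 1 -> legal
(5,2): flips 2 -> legal
(5,4): no bracket -> illegal

Answer: (0,0) (2,0) (2,5) (4,0) (4,1) (4,3) (4,4) (5,2)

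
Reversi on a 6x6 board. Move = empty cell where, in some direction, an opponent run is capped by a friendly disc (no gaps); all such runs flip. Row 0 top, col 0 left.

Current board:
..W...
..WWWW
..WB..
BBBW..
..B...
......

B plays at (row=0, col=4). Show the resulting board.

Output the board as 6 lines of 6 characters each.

Place B at (0,4); scan 8 dirs for brackets.
Dir NW: edge -> no flip
Dir N: edge -> no flip
Dir NE: edge -> no flip
Dir W: first cell '.' (not opp) -> no flip
Dir E: first cell '.' (not opp) -> no flip
Dir SW: opp run (1,3) (2,2) capped by B -> flip
Dir S: opp run (1,4), next='.' -> no flip
Dir SE: opp run (1,5), next=edge -> no flip
All flips: (1,3) (2,2)

Answer: ..W.B.
..WBWW
..BB..
BBBW..
..B...
......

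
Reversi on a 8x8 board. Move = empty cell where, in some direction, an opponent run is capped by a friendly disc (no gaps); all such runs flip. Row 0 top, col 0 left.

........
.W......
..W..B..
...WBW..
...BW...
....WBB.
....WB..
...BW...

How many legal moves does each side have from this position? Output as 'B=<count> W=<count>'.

Answer: B=8 W=11

Derivation:
-- B to move --
(0,0): flips 4 -> legal
(0,1): no bracket -> illegal
(0,2): no bracket -> illegal
(1,0): no bracket -> illegal
(1,2): no bracket -> illegal
(1,3): no bracket -> illegal
(2,0): no bracket -> illegal
(2,1): no bracket -> illegal
(2,3): flips 1 -> legal
(2,4): no bracket -> illegal
(2,6): no bracket -> illegal
(3,1): no bracket -> illegal
(3,2): flips 1 -> legal
(3,6): flips 1 -> legal
(4,2): no bracket -> illegal
(4,5): flips 2 -> legal
(4,6): no bracket -> illegal
(5,3): flips 1 -> legal
(6,3): flips 1 -> legal
(7,5): flips 1 -> legal
B mobility = 8
-- W to move --
(1,4): no bracket -> illegal
(1,5): flips 1 -> legal
(1,6): no bracket -> illegal
(2,3): no bracket -> illegal
(2,4): flips 1 -> legal
(2,6): no bracket -> illegal
(3,2): flips 1 -> legal
(3,6): no bracket -> illegal
(4,2): flips 1 -> legal
(4,5): no bracket -> illegal
(4,6): flips 1 -> legal
(4,7): flips 2 -> legal
(5,2): no bracket -> illegal
(5,3): flips 1 -> legal
(5,7): flips 2 -> legal
(6,2): no bracket -> illegal
(6,3): no bracket -> illegal
(6,6): flips 2 -> legal
(6,7): no bracket -> illegal
(7,2): flips 1 -> legal
(7,5): no bracket -> illegal
(7,6): flips 1 -> legal
W mobility = 11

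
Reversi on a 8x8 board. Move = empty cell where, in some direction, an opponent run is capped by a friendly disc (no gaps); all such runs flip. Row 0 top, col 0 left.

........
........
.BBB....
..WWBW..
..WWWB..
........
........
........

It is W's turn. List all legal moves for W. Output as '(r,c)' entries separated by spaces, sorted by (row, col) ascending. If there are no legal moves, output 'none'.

Answer: (1,0) (1,1) (1,2) (1,3) (1,4) (2,4) (2,5) (4,6) (5,5)

Derivation:
(1,0): flips 1 -> legal
(1,1): flips 1 -> legal
(1,2): flips 1 -> legal
(1,3): flips 1 -> legal
(1,4): flips 1 -> legal
(2,0): no bracket -> illegal
(2,4): flips 1 -> legal
(2,5): flips 1 -> legal
(3,0): no bracket -> illegal
(3,1): no bracket -> illegal
(3,6): no bracket -> illegal
(4,6): flips 1 -> legal
(5,4): no bracket -> illegal
(5,5): flips 1 -> legal
(5,6): no bracket -> illegal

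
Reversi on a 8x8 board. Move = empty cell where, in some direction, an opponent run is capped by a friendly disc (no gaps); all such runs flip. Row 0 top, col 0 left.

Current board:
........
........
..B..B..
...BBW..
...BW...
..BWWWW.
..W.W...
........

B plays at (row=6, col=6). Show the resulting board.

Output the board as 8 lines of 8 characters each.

Place B at (6,6); scan 8 dirs for brackets.
Dir NW: opp run (5,5) (4,4) capped by B -> flip
Dir N: opp run (5,6), next='.' -> no flip
Dir NE: first cell '.' (not opp) -> no flip
Dir W: first cell '.' (not opp) -> no flip
Dir E: first cell '.' (not opp) -> no flip
Dir SW: first cell '.' (not opp) -> no flip
Dir S: first cell '.' (not opp) -> no flip
Dir SE: first cell '.' (not opp) -> no flip
All flips: (4,4) (5,5)

Answer: ........
........
..B..B..
...BBW..
...BB...
..BWWBW.
..W.W.B.
........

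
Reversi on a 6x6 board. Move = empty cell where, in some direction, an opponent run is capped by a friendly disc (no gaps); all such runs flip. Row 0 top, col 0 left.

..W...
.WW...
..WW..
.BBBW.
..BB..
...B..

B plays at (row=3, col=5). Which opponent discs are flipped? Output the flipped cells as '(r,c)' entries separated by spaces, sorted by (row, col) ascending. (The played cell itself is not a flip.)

Dir NW: first cell '.' (not opp) -> no flip
Dir N: first cell '.' (not opp) -> no flip
Dir NE: edge -> no flip
Dir W: opp run (3,4) capped by B -> flip
Dir E: edge -> no flip
Dir SW: first cell '.' (not opp) -> no flip
Dir S: first cell '.' (not opp) -> no flip
Dir SE: edge -> no flip

Answer: (3,4)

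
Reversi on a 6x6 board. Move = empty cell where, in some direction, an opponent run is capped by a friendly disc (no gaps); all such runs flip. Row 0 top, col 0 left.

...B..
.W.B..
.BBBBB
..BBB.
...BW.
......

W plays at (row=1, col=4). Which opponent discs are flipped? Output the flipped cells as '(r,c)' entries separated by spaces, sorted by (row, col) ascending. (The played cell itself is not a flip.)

Answer: (2,4) (3,4)

Derivation:
Dir NW: opp run (0,3), next=edge -> no flip
Dir N: first cell '.' (not opp) -> no flip
Dir NE: first cell '.' (not opp) -> no flip
Dir W: opp run (1,3), next='.' -> no flip
Dir E: first cell '.' (not opp) -> no flip
Dir SW: opp run (2,3) (3,2), next='.' -> no flip
Dir S: opp run (2,4) (3,4) capped by W -> flip
Dir SE: opp run (2,5), next=edge -> no flip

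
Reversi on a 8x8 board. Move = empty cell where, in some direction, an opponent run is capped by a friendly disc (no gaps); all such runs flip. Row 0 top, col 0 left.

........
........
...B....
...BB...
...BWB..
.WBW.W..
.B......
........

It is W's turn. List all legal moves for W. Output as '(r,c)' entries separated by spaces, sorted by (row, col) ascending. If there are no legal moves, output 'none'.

Answer: (1,3) (2,2) (2,4) (3,5) (4,2) (4,6) (7,1)

Derivation:
(1,2): no bracket -> illegal
(1,3): flips 3 -> legal
(1,4): no bracket -> illegal
(2,2): flips 1 -> legal
(2,4): flips 1 -> legal
(2,5): no bracket -> illegal
(3,2): no bracket -> illegal
(3,5): flips 1 -> legal
(3,6): no bracket -> illegal
(4,1): no bracket -> illegal
(4,2): flips 1 -> legal
(4,6): flips 1 -> legal
(5,0): no bracket -> illegal
(5,4): no bracket -> illegal
(5,6): no bracket -> illegal
(6,0): no bracket -> illegal
(6,2): no bracket -> illegal
(6,3): no bracket -> illegal
(7,0): no bracket -> illegal
(7,1): flips 1 -> legal
(7,2): no bracket -> illegal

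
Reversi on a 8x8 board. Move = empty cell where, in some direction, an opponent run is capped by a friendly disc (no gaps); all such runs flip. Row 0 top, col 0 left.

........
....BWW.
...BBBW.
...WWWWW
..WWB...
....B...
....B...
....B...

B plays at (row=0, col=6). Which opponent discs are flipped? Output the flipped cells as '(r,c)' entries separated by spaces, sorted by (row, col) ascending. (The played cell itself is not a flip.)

Dir NW: edge -> no flip
Dir N: edge -> no flip
Dir NE: edge -> no flip
Dir W: first cell '.' (not opp) -> no flip
Dir E: first cell '.' (not opp) -> no flip
Dir SW: opp run (1,5) capped by B -> flip
Dir S: opp run (1,6) (2,6) (3,6), next='.' -> no flip
Dir SE: first cell '.' (not opp) -> no flip

Answer: (1,5)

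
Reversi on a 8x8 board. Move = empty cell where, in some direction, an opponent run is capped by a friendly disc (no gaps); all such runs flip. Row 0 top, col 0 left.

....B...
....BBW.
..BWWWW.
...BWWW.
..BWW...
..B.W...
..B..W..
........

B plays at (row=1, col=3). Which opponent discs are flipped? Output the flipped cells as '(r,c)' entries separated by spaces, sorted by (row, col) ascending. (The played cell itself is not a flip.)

Answer: (2,3)

Derivation:
Dir NW: first cell '.' (not opp) -> no flip
Dir N: first cell '.' (not opp) -> no flip
Dir NE: first cell 'B' (not opp) -> no flip
Dir W: first cell '.' (not opp) -> no flip
Dir E: first cell 'B' (not opp) -> no flip
Dir SW: first cell 'B' (not opp) -> no flip
Dir S: opp run (2,3) capped by B -> flip
Dir SE: opp run (2,4) (3,5), next='.' -> no flip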